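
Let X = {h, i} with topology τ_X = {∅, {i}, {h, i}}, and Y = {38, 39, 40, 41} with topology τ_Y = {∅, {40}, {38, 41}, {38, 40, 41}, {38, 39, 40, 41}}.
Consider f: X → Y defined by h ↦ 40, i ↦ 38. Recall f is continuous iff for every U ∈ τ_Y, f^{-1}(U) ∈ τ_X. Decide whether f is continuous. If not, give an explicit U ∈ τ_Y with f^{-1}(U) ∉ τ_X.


f is NOT continuous.

Compute f^{-1}(U) for each U ∈ τ_Y:
  U = ∅: f^{-1}(U) = ∅ ∈ τ_X ✓.
  U = {40}: f^{-1}(U) = {h} ∉ τ_X ✗.
  U = {38, 41}: f^{-1}(U) = {i} ∈ τ_X ✓.
  U = {38, 40, 41}: f^{-1}(U) = {h, i} ∈ τ_X ✓.
  U = {38, 39, 40, 41}: f^{-1}(U) = {h, i} ∈ τ_X ✓.
Found U = {40} with f^{-1}(U) = {h} not in τ_X. Therefore f is NOT continuous.


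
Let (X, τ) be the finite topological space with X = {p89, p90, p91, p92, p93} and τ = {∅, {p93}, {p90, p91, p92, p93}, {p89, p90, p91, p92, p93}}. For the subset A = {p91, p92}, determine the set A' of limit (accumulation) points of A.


A' = {p89, p90, p91, p92}

For each x ∈ X, list the open sets U ∈ τ with x ∈ U, then check whether U ∩ (A ∖ {x}) ≠ ∅ for every such U.
  x = p89: opens ∋ x are {p89, p90, p91, p92, p93}; each meets A ∖ {p89}, so x IS a limit point.
  x = p90: opens ∋ x are {p90, p91, p92, p93}, {p89, p90, p91, p92, p93}; each meets A ∖ {p90}, so x IS a limit point.
  x = p91: opens ∋ x are {p90, p91, p92, p93}, {p89, p90, p91, p92, p93}; each meets A ∖ {p91}, so x IS a limit point.
  x = p92: opens ∋ x are {p90, p91, p92, p93}, {p89, p90, p91, p92, p93}; each meets A ∖ {p92}, so x IS a limit point.
  x = p93: open {p93} ∋ x has {p93} ∩ (A ∖ {p93}) = ∅, so x is NOT a limit point.
Collecting: A' = {p89, p90, p91, p92}.


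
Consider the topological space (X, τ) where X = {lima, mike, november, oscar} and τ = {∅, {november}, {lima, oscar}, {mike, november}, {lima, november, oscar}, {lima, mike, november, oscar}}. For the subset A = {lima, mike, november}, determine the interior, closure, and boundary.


int(A) = {mike, november}, cl(A) = {lima, mike, november, oscar}, ∂A = {lima, oscar}.

Closed sets in (X, τ) are complements of opens:
  closed(X, τ) = {∅, {mike}, {lima, oscar}, {mike, november}, {lima, mike, oscar}, {lima, mike, november, oscar}}.
int(A) = ⋃ {U ∈ τ : U ⊆ A}. Opens contained in A: ∅, {november}, {mike, november}.
Taking the union of these: int(A) = {mike, november}.
cl(A) = ⋂ {C closed : A ⊆ C}. Closed sets containing A: {lima, mike, november, oscar}.
Intersecting these: cl(A) = {lima, mike, november, oscar}.
∂A = cl(A) ∖ int(A) = {lima, mike, november, oscar} ∖ {mike, november} = {lima, oscar}.


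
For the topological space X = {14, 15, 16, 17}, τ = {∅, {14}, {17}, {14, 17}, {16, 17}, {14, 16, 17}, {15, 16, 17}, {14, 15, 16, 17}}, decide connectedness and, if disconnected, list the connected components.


(X, τ) is disconnected; components = [{14}, {15, 16, 17}].

Find clopen sets (U ∈ τ with X ∖ U ∈ τ):
  U = ∅, X ∖ U = {14, 15, 16, 17} — both open, so U is clopen.
  U = {14}, X ∖ U = {15, 16, 17} — both open, so U is clopen.
  U = {15, 16, 17}, X ∖ U = {14} — both open, so U is clopen.
  U = {14, 15, 16, 17}, X ∖ U = ∅ — both open, so U is clopen.
Nontrivial clopen(s) exist: e.g. {14}. So (X, τ) is disconnected.
Compute connected components by grouping points that agree on all clopens:
  component: {14}
  component: {15, 16, 17}


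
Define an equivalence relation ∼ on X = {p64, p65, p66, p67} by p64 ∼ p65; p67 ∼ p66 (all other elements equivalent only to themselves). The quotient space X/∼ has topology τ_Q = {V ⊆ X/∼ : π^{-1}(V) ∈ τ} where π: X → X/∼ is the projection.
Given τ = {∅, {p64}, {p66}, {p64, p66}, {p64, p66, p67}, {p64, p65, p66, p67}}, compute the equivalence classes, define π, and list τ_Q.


X/∼ = {[p64=p65], [p66=p67]}; |τ_Q| = 2.

Equivalence classes: [p64=p65], [p66=p67].
Quotient map π: X → X/∼ sends p64 ↦ [p64=p65], p65 ↦ [p64=p65], p66 ↦ [p66=p67], p67 ↦ [p66=p67].
For each subset V ⊆ X/∼, compute π^{-1}(V) ⊆ X and check whether π^{-1}(V) ∈ τ. V is open in τ_Q iff π^{-1}(V) ∈ τ.
  V = {}: π^{-1}(V) = ∅ ∈ τ ✓.
  V = {[p64=p65]}: π^{-1}(V) = {p64, p65} ∉ τ ✗.
  V = {[p66=p67]}: π^{-1}(V) = {p66, p67} ∉ τ ✗.
  V = {[p64=p65], [p66=p67]}: π^{-1}(V) = {p64, p65, p66, p67} ∈ τ ✓.
Open sets in the quotient: τ_Q = {{}, {[p64=p65], [p66=p67]}} (2 elements).


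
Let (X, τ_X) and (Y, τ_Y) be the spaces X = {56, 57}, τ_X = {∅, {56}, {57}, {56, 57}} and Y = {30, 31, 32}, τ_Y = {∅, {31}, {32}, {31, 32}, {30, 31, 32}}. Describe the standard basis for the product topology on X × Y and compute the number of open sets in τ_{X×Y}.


Basis B = {∅ × ∅, {56} × {31}, {56} × {32}, {57} × {31}, {57} × {32}, {56} × {31, 32}, {56, 57} × {31}, {56, 57} × {32}, {57} × {31, 32}, {56} × {30, 31, 32}, {57} × {30, 31, 32}, {56, 57} × {31, 32}, {56, 57} × {30, 31, 32}}; |τ_{X×Y}| = 25.

Enumerate products U × V with U ∈ τ_X, V ∈ τ_Y (deduplicated):
  ∅ × ∅ = {} (∅)
  {56} × {31} = {(56,31)}
  {56} × {32} = {(56,32)}
  {57} × {31} = {(57,31)}
  {57} × {32} = {(57,32)}
  {56} × {31, 32} = {(56,31), (56,32)}
  {56, 57} × {31} = {(56,31), (57,31)}
  {56, 57} × {32} = {(56,32), (57,32)}
  {57} × {31, 32} = {(57,31), (57,32)}
  {56} × {30, 31, 32} = {(56,30), (56,31), (56,32)}
  {57} × {30, 31, 32} = {(57,30), (57,31), (57,32)}
  {56, 57} × {31, 32} = {(56,31), (56,32), (57,31), (57,32)}
  {56, 57} × {30, 31, 32} = {(56,30), (56,31), (56,32), (57,30), (57,31), (57,32)}
These 13 distinct sets form the basis B.
Close under arbitrary unions to get τ_{X×Y}; counting gives |τ_{X×Y}| = 25.


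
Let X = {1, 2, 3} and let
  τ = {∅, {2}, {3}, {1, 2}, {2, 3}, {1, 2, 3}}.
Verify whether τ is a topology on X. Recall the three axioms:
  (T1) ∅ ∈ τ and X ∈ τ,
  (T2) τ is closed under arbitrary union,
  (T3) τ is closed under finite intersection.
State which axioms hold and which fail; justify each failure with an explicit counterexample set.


τ IS a topology on X.

Axiom (T1): ∅ ∈ τ? Yes; X ∈ τ? Yes.
Axiom (T2/T3): check pairwise unions and intersections of members of τ.
All pairwise intersections and unions checked — each lies in τ. Therefore τ satisfies (T1), (T2), (T3): it IS a topology on X.


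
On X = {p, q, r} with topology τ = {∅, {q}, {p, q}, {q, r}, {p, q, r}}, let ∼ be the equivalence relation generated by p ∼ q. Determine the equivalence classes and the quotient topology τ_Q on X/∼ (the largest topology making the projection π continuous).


X/∼ = {[p=q], [r]}; |τ_Q| = 3.

Equivalence classes: [p=q], [r].
Quotient map π: X → X/∼ sends p ↦ [p=q], q ↦ [p=q], r ↦ [r].
For each subset V ⊆ X/∼, compute π^{-1}(V) ⊆ X and check whether π^{-1}(V) ∈ τ. V is open in τ_Q iff π^{-1}(V) ∈ τ.
  V = {}: π^{-1}(V) = ∅ ∈ τ ✓.
  V = {[p=q]}: π^{-1}(V) = {p, q} ∈ τ ✓.
  V = {[r]}: π^{-1}(V) = {r} ∉ τ ✗.
  V = {[p=q], [r]}: π^{-1}(V) = {p, q, r} ∈ τ ✓.
Open sets in the quotient: τ_Q = {{}, {[p=q]}, {[p=q], [r]}} (3 elements).


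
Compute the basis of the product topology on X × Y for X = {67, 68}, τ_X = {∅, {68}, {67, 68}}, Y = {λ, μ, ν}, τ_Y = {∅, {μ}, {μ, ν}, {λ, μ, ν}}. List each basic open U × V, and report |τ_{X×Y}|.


Basis B = {∅ × ∅, {68} × {μ}, {67, 68} × {μ}, {68} × {μ, ν}, {68} × {λ, μ, ν}, {67, 68} × {μ, ν}, {67, 68} × {λ, μ, ν}}; |τ_{X×Y}| = 10.

Enumerate products U × V with U ∈ τ_X, V ∈ τ_Y (deduplicated):
  ∅ × ∅ = {} (∅)
  {68} × {μ} = {(68,μ)}
  {67, 68} × {μ} = {(67,μ), (68,μ)}
  {68} × {μ, ν} = {(68,μ), (68,ν)}
  {68} × {λ, μ, ν} = {(68,λ), (68,μ), (68,ν)}
  {67, 68} × {μ, ν} = {(67,μ), (67,ν), (68,μ), (68,ν)}
  {67, 68} × {λ, μ, ν} = {(67,λ), (67,μ), (67,ν), (68,λ), (68,μ), (68,ν)}
These 7 distinct sets form the basis B.
Close under arbitrary unions to get τ_{X×Y}; counting gives |τ_{X×Y}| = 10.


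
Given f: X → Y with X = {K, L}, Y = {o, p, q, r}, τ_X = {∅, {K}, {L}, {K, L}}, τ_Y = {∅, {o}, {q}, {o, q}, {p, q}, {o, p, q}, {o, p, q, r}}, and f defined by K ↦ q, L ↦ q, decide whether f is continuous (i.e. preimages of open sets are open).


f IS continuous.

Compute f^{-1}(U) for each U ∈ τ_Y:
  U = ∅: f^{-1}(U) = ∅ ∈ τ_X ✓.
  U = {o}: f^{-1}(U) = ∅ ∈ τ_X ✓.
  U = {q}: f^{-1}(U) = {K, L} ∈ τ_X ✓.
  U = {o, q}: f^{-1}(U) = {K, L} ∈ τ_X ✓.
  U = {p, q}: f^{-1}(U) = {K, L} ∈ τ_X ✓.
  U = {o, p, q}: f^{-1}(U) = {K, L} ∈ τ_X ✓.
  U = {o, p, q, r}: f^{-1}(U) = {K, L} ∈ τ_X ✓.
Every preimage lies in τ_X, so f IS continuous.


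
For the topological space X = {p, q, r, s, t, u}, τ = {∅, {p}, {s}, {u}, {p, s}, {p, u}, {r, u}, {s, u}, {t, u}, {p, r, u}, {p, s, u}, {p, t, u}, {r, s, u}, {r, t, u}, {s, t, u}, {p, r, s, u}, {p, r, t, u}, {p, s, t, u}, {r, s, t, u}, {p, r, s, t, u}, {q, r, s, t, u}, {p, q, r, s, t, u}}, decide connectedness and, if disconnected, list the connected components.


(X, τ) is disconnected; components = [{p}, {q, r, s, t, u}].

Find clopen sets (U ∈ τ with X ∖ U ∈ τ):
  U = ∅, X ∖ U = {p, q, r, s, t, u} — both open, so U is clopen.
  U = {p}, X ∖ U = {q, r, s, t, u} — both open, so U is clopen.
  U = {q, r, s, t, u}, X ∖ U = {p} — both open, so U is clopen.
  U = {p, q, r, s, t, u}, X ∖ U = ∅ — both open, so U is clopen.
Nontrivial clopen(s) exist: e.g. {q, r, s, t, u}. So (X, τ) is disconnected.
Compute connected components by grouping points that agree on all clopens:
  component: {p}
  component: {q, r, s, t, u}


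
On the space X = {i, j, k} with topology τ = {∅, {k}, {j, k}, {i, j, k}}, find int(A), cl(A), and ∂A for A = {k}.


int(A) = {k}, cl(A) = {i, j, k}, ∂A = {i, j}.

Closed sets in (X, τ) are complements of opens:
  closed(X, τ) = {∅, {i}, {i, j}, {i, j, k}}.
int(A) = ⋃ {U ∈ τ : U ⊆ A}. Opens contained in A: ∅, {k}.
Taking the union of these: int(A) = {k}.
cl(A) = ⋂ {C closed : A ⊆ C}. Closed sets containing A: {i, j, k}.
Intersecting these: cl(A) = {i, j, k}.
∂A = cl(A) ∖ int(A) = {i, j, k} ∖ {k} = {i, j}.


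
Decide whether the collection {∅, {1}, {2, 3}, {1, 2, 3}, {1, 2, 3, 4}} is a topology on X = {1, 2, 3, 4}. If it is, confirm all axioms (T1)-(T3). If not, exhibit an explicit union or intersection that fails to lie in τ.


τ IS a topology on X.

Axiom (T1): ∅ ∈ τ? Yes; X ∈ τ? Yes.
Axiom (T2/T3): check pairwise unions and intersections of members of τ.
All pairwise intersections and unions checked — each lies in τ. Therefore τ satisfies (T1), (T2), (T3): it IS a topology on X.


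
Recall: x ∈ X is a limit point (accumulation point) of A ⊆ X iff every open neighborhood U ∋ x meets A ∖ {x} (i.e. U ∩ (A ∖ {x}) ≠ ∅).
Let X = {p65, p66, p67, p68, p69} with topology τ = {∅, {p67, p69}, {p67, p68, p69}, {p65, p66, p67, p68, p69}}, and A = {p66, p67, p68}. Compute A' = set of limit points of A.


A' = {p65, p66, p68, p69}

For each x ∈ X, list the open sets U ∈ τ with x ∈ U, then check whether U ∩ (A ∖ {x}) ≠ ∅ for every such U.
  x = p65: opens ∋ x are {p65, p66, p67, p68, p69}; each meets A ∖ {p65}, so x IS a limit point.
  x = p66: opens ∋ x are {p65, p66, p67, p68, p69}; each meets A ∖ {p66}, so x IS a limit point.
  x = p67: open {p67, p69} ∋ x has {p67, p69} ∩ (A ∖ {p67}) = ∅, so x is NOT a limit point.
  x = p68: opens ∋ x are {p67, p68, p69}, {p65, p66, p67, p68, p69}; each meets A ∖ {p68}, so x IS a limit point.
  x = p69: opens ∋ x are {p67, p69}, {p67, p68, p69}, {p65, p66, p67, p68, p69}; each meets A ∖ {p69}, so x IS a limit point.
Collecting: A' = {p65, p66, p68, p69}.


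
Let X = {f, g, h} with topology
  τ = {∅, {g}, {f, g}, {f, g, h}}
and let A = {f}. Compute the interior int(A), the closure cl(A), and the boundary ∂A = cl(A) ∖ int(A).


int(A) = ∅, cl(A) = {f, h}, ∂A = {f, h}.

Closed sets in (X, τ) are complements of opens:
  closed(X, τ) = {∅, {h}, {f, h}, {f, g, h}}.
int(A) = ⋃ {U ∈ τ : U ⊆ A}. Opens contained in A: ∅.
Taking the union of these: int(A) = ∅.
cl(A) = ⋂ {C closed : A ⊆ C}. Closed sets containing A: {f, h}, {f, g, h}.
Intersecting these: cl(A) = {f, h}.
∂A = cl(A) ∖ int(A) = {f, h} ∖ ∅ = {f, h}.


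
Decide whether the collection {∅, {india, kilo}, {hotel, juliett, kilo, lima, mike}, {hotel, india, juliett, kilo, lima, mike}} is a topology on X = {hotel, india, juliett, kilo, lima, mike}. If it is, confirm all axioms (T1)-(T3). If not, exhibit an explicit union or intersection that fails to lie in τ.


τ is NOT a topology on X.

Axiom (T1): ∅ ∈ τ? Yes; X ∈ τ? Yes.
Axiom (T2/T3): check pairwise unions and intersections of members of τ.
Counterexample for (T3): {india, kilo} ∩ {hotel, juliett, kilo, lima, mike} = {kilo} ∉ τ. Therefore τ is NOT a topology.


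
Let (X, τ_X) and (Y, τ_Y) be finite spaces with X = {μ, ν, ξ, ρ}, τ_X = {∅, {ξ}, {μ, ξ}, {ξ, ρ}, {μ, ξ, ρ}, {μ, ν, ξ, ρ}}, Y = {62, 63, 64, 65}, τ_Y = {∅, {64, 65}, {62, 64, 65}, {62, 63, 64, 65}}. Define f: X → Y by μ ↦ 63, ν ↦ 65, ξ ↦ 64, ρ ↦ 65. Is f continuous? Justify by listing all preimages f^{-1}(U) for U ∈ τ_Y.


f is NOT continuous.

Compute f^{-1}(U) for each U ∈ τ_Y:
  U = ∅: f^{-1}(U) = ∅ ∈ τ_X ✓.
  U = {64, 65}: f^{-1}(U) = {ν, ξ, ρ} ∉ τ_X ✗.
  U = {62, 64, 65}: f^{-1}(U) = {ν, ξ, ρ} ∉ τ_X ✗.
  U = {62, 63, 64, 65}: f^{-1}(U) = {μ, ν, ξ, ρ} ∈ τ_X ✓.
Found U = {64, 65} with f^{-1}(U) = {ν, ξ, ρ} not in τ_X. Therefore f is NOT continuous.


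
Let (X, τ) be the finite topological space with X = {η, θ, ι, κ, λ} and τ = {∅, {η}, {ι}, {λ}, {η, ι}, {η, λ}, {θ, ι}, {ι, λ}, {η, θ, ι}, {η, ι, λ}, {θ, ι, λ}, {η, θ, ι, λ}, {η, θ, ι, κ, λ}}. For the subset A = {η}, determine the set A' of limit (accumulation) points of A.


A' = {κ}

For each x ∈ X, list the open sets U ∈ τ with x ∈ U, then check whether U ∩ (A ∖ {x}) ≠ ∅ for every such U.
  x = η: open {η} ∋ x has {η} ∩ (A ∖ {η}) = ∅, so x is NOT a limit point.
  x = θ: open {θ, ι} ∋ x has {θ, ι} ∩ (A ∖ {θ}) = ∅, so x is NOT a limit point.
  x = ι: open {ι} ∋ x has {ι} ∩ (A ∖ {ι}) = ∅, so x is NOT a limit point.
  x = κ: opens ∋ x are {η, θ, ι, κ, λ}; each meets A ∖ {κ}, so x IS a limit point.
  x = λ: open {λ} ∋ x has {λ} ∩ (A ∖ {λ}) = ∅, so x is NOT a limit point.
Collecting: A' = {κ}.


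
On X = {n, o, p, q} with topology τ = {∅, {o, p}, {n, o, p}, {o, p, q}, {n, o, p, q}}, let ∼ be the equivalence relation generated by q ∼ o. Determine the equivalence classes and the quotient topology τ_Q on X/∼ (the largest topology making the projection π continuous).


X/∼ = {[n], [o=q], [p]}; |τ_Q| = 3.

Equivalence classes: [n], [o=q], [p].
Quotient map π: X → X/∼ sends n ↦ [n], o ↦ [o=q], p ↦ [p], q ↦ [o=q].
For each subset V ⊆ X/∼, compute π^{-1}(V) ⊆ X and check whether π^{-1}(V) ∈ τ. V is open in τ_Q iff π^{-1}(V) ∈ τ.
  V = {}: π^{-1}(V) = ∅ ∈ τ ✓.
  V = {[n]}: π^{-1}(V) = {n} ∉ τ ✗.
  V = {[o=q]}: π^{-1}(V) = {o, q} ∉ τ ✗.
  V = {[n], [o=q]}: π^{-1}(V) = {n, o, q} ∉ τ ✗.
  V = {[p]}: π^{-1}(V) = {p} ∉ τ ✗.
  V = {[n], [p]}: π^{-1}(V) = {n, p} ∉ τ ✗.
  V = {[o=q], [p]}: π^{-1}(V) = {o, p, q} ∈ τ ✓.
  V = {[n], [o=q], [p]}: π^{-1}(V) = {n, o, p, q} ∈ τ ✓.
Open sets in the quotient: τ_Q = {{}, {[o=q], [p]}, {[n], [o=q], [p]}} (3 elements).


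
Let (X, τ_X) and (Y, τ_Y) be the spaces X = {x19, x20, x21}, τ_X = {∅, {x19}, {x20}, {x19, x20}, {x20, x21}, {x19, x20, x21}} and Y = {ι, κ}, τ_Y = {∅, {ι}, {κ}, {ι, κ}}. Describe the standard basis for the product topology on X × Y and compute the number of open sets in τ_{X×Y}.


Basis B = {∅ × ∅, {x19} × {ι}, {x19} × {κ}, {x20} × {ι}, {x20} × {κ}, {x19} × {ι, κ}, {x19, x20} × {ι}, {x19, x20} × {κ}, {x20} × {ι, κ}, {x20, x21} × {ι}, {x20, x21} × {κ}, {x19, x20, x21} × {ι}, {x19, x20, x21} × {κ}, {x19, x20} × {ι, κ}, {x20, x21} × {ι, κ}, {x19, x20, x21} × {ι, κ}}; |τ_{X×Y}| = 36.

Enumerate products U × V with U ∈ τ_X, V ∈ τ_Y (deduplicated):
  ∅ × ∅ = {} (∅)
  {x19} × {ι} = {(x19,ι)}
  {x19} × {κ} = {(x19,κ)}
  {x20} × {ι} = {(x20,ι)}
  {x20} × {κ} = {(x20,κ)}
  {x19} × {ι, κ} = {(x19,ι), (x19,κ)}
  {x19, x20} × {ι} = {(x19,ι), (x20,ι)}
  {x19, x20} × {κ} = {(x19,κ), (x20,κ)}
  {x20} × {ι, κ} = {(x20,ι), (x20,κ)}
  {x20, x21} × {ι} = {(x20,ι), (x21,ι)}
  {x20, x21} × {κ} = {(x20,κ), (x21,κ)}
  {x19, x20, x21} × {ι} = {(x19,ι), (x20,ι), (x21,ι)}
  {x19, x20, x21} × {κ} = {(x19,κ), (x20,κ), (x21,κ)}
  {x19, x20} × {ι, κ} = {(x19,ι), (x19,κ), (x20,ι), (x20,κ)}
  {x20, x21} × {ι, κ} = {(x20,ι), (x20,κ), (x21,ι), (x21,κ)}
  {x19, x20, x21} × {ι, κ} = {(x19,ι), (x19,κ), (x20,ι), (x20,κ), (x21,ι), (x21,κ)}
These 16 distinct sets form the basis B.
Close under arbitrary unions to get τ_{X×Y}; counting gives |τ_{X×Y}| = 36.


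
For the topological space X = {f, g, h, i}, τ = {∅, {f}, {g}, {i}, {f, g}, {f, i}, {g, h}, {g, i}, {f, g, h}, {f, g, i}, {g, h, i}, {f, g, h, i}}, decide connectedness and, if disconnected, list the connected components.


(X, τ) is disconnected; components = [{f}, {i}, {g, h}].

Find clopen sets (U ∈ τ with X ∖ U ∈ τ):
  U = ∅, X ∖ U = {f, g, h, i} — both open, so U is clopen.
  U = {f}, X ∖ U = {g, h, i} — both open, so U is clopen.
  U = {i}, X ∖ U = {f, g, h} — both open, so U is clopen.
  U = {f, i}, X ∖ U = {g, h} — both open, so U is clopen.
  U = {g, h}, X ∖ U = {f, i} — both open, so U is clopen.
  U = {f, g, h}, X ∖ U = {i} — both open, so U is clopen.
  U = {g, h, i}, X ∖ U = {f} — both open, so U is clopen.
  U = {f, g, h, i}, X ∖ U = ∅ — both open, so U is clopen.
Nontrivial clopen(s) exist: e.g. {f}. So (X, τ) is disconnected.
Compute connected components by grouping points that agree on all clopens:
  component: {f}
  component: {i}
  component: {g, h}


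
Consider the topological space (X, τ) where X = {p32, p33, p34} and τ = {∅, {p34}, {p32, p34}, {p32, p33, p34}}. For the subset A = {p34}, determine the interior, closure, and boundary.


int(A) = {p34}, cl(A) = {p32, p33, p34}, ∂A = {p32, p33}.

Closed sets in (X, τ) are complements of opens:
  closed(X, τ) = {∅, {p33}, {p32, p33}, {p32, p33, p34}}.
int(A) = ⋃ {U ∈ τ : U ⊆ A}. Opens contained in A: ∅, {p34}.
Taking the union of these: int(A) = {p34}.
cl(A) = ⋂ {C closed : A ⊆ C}. Closed sets containing A: {p32, p33, p34}.
Intersecting these: cl(A) = {p32, p33, p34}.
∂A = cl(A) ∖ int(A) = {p32, p33, p34} ∖ {p34} = {p32, p33}.


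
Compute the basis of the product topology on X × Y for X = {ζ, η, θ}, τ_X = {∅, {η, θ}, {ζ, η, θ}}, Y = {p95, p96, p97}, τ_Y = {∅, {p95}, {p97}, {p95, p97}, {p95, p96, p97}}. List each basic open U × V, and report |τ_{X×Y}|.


Basis B = {∅ × ∅, {η, θ} × {p95}, {η, θ} × {p97}, {ζ, η, θ} × {p95}, {ζ, η, θ} × {p97}, {η, θ} × {p95, p97}, {ζ, η, θ} × {p95, p97}, {η, θ} × {p95, p96, p97}, {ζ, η, θ} × {p95, p96, p97}}; |τ_{X×Y}| = 14.

Enumerate products U × V with U ∈ τ_X, V ∈ τ_Y (deduplicated):
  ∅ × ∅ = {} (∅)
  {η, θ} × {p95} = {(η,p95), (θ,p95)}
  {η, θ} × {p97} = {(η,p97), (θ,p97)}
  {ζ, η, θ} × {p95} = {(ζ,p95), (η,p95), (θ,p95)}
  {ζ, η, θ} × {p97} = {(ζ,p97), (η,p97), (θ,p97)}
  {η, θ} × {p95, p97} = {(η,p95), (η,p97), (θ,p95), (θ,p97)}
  {ζ, η, θ} × {p95, p97} = {(ζ,p95), (ζ,p97), (η,p95), (η,p97), (θ,p95), (θ,p97)}
  {η, θ} × {p95, p96, p97} = {(η,p95), (η,p96), (η,p97), (θ,p95), (θ,p96), (θ,p97)}
  {ζ, η, θ} × {p95, p96, p97} = {(ζ,p95), (ζ,p96), (ζ,p97), (η,p95), (η,p96), (η,p97), (θ,p95), (θ,p96), (θ,p97)}
These 9 distinct sets form the basis B.
Close under arbitrary unions to get τ_{X×Y}; counting gives |τ_{X×Y}| = 14.


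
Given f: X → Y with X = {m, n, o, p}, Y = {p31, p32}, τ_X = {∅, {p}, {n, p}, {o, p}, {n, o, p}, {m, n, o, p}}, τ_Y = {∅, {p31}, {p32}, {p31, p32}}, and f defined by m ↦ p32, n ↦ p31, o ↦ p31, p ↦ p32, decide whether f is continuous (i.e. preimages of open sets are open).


f is NOT continuous.

Compute f^{-1}(U) for each U ∈ τ_Y:
  U = ∅: f^{-1}(U) = ∅ ∈ τ_X ✓.
  U = {p31}: f^{-1}(U) = {n, o} ∉ τ_X ✗.
  U = {p32}: f^{-1}(U) = {m, p} ∉ τ_X ✗.
  U = {p31, p32}: f^{-1}(U) = {m, n, o, p} ∈ τ_X ✓.
Found U = {p31} with f^{-1}(U) = {n, o} not in τ_X. Therefore f is NOT continuous.


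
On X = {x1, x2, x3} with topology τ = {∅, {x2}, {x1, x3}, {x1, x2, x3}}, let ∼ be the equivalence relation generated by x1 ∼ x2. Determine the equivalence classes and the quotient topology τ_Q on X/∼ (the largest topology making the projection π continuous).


X/∼ = {[x1=x2], [x3]}; |τ_Q| = 2.

Equivalence classes: [x1=x2], [x3].
Quotient map π: X → X/∼ sends x1 ↦ [x1=x2], x2 ↦ [x1=x2], x3 ↦ [x3].
For each subset V ⊆ X/∼, compute π^{-1}(V) ⊆ X and check whether π^{-1}(V) ∈ τ. V is open in τ_Q iff π^{-1}(V) ∈ τ.
  V = {}: π^{-1}(V) = ∅ ∈ τ ✓.
  V = {[x1=x2]}: π^{-1}(V) = {x1, x2} ∉ τ ✗.
  V = {[x3]}: π^{-1}(V) = {x3} ∉ τ ✗.
  V = {[x1=x2], [x3]}: π^{-1}(V) = {x1, x2, x3} ∈ τ ✓.
Open sets in the quotient: τ_Q = {{}, {[x1=x2], [x3]}} (2 elements).


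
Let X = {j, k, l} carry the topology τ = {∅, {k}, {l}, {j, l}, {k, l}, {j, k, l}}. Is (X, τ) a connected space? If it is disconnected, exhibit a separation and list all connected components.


(X, τ) is disconnected; components = [{k}, {j, l}].

Find clopen sets (U ∈ τ with X ∖ U ∈ τ):
  U = ∅, X ∖ U = {j, k, l} — both open, so U is clopen.
  U = {k}, X ∖ U = {j, l} — both open, so U is clopen.
  U = {j, l}, X ∖ U = {k} — both open, so U is clopen.
  U = {j, k, l}, X ∖ U = ∅ — both open, so U is clopen.
Nontrivial clopen(s) exist: e.g. {j, l}. So (X, τ) is disconnected.
Compute connected components by grouping points that agree on all clopens:
  component: {k}
  component: {j, l}


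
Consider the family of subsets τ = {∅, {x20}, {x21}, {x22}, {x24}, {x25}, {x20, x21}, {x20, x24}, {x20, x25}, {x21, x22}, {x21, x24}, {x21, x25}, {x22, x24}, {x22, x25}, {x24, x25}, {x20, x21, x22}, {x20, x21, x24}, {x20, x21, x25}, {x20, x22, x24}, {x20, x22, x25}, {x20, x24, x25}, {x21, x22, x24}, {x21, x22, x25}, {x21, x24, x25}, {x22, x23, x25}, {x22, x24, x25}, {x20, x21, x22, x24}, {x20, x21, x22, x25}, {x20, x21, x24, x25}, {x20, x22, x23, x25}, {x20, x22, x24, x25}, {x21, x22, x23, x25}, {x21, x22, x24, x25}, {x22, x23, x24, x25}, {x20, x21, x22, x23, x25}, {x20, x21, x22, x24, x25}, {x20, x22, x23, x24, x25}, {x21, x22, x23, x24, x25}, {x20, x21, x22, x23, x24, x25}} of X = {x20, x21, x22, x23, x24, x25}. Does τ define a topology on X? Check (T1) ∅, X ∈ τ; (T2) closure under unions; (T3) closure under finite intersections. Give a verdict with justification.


τ is NOT a topology on X.

Axiom (T1): ∅ ∈ τ? Yes; X ∈ τ? Yes.
Axiom (T2/T3): check pairwise unions and intersections of members of τ.
Counterexample for (T2): {x20} ∪ {x22} = {x20, x22} ∉ τ. Therefore τ is NOT a topology.


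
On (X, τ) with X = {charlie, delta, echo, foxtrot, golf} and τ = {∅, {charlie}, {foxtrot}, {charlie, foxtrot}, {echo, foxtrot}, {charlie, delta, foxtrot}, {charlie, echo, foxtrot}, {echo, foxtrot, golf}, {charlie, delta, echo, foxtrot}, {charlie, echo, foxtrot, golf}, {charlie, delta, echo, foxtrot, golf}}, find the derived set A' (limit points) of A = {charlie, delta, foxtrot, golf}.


A' = {delta, echo, golf}

For each x ∈ X, list the open sets U ∈ τ with x ∈ U, then check whether U ∩ (A ∖ {x}) ≠ ∅ for every such U.
  x = charlie: open {charlie} ∋ x has {charlie} ∩ (A ∖ {charlie}) = ∅, so x is NOT a limit point.
  x = delta: opens ∋ x are {charlie, delta, foxtrot}, {charlie, delta, echo, foxtrot}, {charlie, delta, echo, foxtrot, golf}; each meets A ∖ {delta}, so x IS a limit point.
  x = echo: opens ∋ x are {echo, foxtrot}, {charlie, echo, foxtrot}, {echo, foxtrot, golf}, {charlie, delta, echo, foxtrot}, {charlie, echo, foxtrot, golf}, {charlie, delta, echo, foxtrot, golf}; each meets A ∖ {echo}, so x IS a limit point.
  x = foxtrot: open {foxtrot} ∋ x has {foxtrot} ∩ (A ∖ {foxtrot}) = ∅, so x is NOT a limit point.
  x = golf: opens ∋ x are {echo, foxtrot, golf}, {charlie, echo, foxtrot, golf}, {charlie, delta, echo, foxtrot, golf}; each meets A ∖ {golf}, so x IS a limit point.
Collecting: A' = {delta, echo, golf}.


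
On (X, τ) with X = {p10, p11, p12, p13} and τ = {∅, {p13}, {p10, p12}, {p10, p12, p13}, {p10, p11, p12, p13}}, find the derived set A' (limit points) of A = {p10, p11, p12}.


A' = {p10, p11, p12}

For each x ∈ X, list the open sets U ∈ τ with x ∈ U, then check whether U ∩ (A ∖ {x}) ≠ ∅ for every such U.
  x = p10: opens ∋ x are {p10, p12}, {p10, p12, p13}, {p10, p11, p12, p13}; each meets A ∖ {p10}, so x IS a limit point.
  x = p11: opens ∋ x are {p10, p11, p12, p13}; each meets A ∖ {p11}, so x IS a limit point.
  x = p12: opens ∋ x are {p10, p12}, {p10, p12, p13}, {p10, p11, p12, p13}; each meets A ∖ {p12}, so x IS a limit point.
  x = p13: open {p13} ∋ x has {p13} ∩ (A ∖ {p13}) = ∅, so x is NOT a limit point.
Collecting: A' = {p10, p11, p12}.


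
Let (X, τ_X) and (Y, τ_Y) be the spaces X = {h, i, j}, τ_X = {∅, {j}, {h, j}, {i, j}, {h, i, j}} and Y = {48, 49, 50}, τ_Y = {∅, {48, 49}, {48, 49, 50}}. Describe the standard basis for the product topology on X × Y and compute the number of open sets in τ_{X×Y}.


Basis B = {∅ × ∅, {j} × {48, 49}, {j} × {48, 49, 50}, {h, j} × {48, 49}, {i, j} × {48, 49}, {h, j} × {48, 49, 50}, {h, i, j} × {48, 49}, {i, j} × {48, 49, 50}, {h, i, j} × {48, 49, 50}}; |τ_{X×Y}| = 14.

Enumerate products U × V with U ∈ τ_X, V ∈ τ_Y (deduplicated):
  ∅ × ∅ = {} (∅)
  {j} × {48, 49} = {(j,48), (j,49)}
  {j} × {48, 49, 50} = {(j,48), (j,49), (j,50)}
  {h, j} × {48, 49} = {(h,48), (h,49), (j,48), (j,49)}
  {i, j} × {48, 49} = {(i,48), (i,49), (j,48), (j,49)}
  {h, j} × {48, 49, 50} = {(h,48), (h,49), (h,50), (j,48), (j,49), (j,50)}
  {h, i, j} × {48, 49} = {(h,48), (h,49), (i,48), (i,49), (j,48), (j,49)}
  {i, j} × {48, 49, 50} = {(i,48), (i,49), (i,50), (j,48), (j,49), (j,50)}
  {h, i, j} × {48, 49, 50} = {(h,48), (h,49), (h,50), (i,48), (i,49), (i,50), (j,48), (j,49), (j,50)}
These 9 distinct sets form the basis B.
Close under arbitrary unions to get τ_{X×Y}; counting gives |τ_{X×Y}| = 14.


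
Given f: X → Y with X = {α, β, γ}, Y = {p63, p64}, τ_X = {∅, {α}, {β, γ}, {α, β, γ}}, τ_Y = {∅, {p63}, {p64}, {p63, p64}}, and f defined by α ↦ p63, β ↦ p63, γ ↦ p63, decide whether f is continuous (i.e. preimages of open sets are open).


f IS continuous.

Compute f^{-1}(U) for each U ∈ τ_Y:
  U = ∅: f^{-1}(U) = ∅ ∈ τ_X ✓.
  U = {p63}: f^{-1}(U) = {α, β, γ} ∈ τ_X ✓.
  U = {p64}: f^{-1}(U) = ∅ ∈ τ_X ✓.
  U = {p63, p64}: f^{-1}(U) = {α, β, γ} ∈ τ_X ✓.
Every preimage lies in τ_X, so f IS continuous.


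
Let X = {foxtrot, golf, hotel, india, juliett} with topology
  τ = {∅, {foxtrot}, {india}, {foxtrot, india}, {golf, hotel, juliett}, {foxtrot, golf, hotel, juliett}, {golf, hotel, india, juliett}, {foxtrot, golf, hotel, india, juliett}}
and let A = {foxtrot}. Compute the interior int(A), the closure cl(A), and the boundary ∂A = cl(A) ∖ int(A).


int(A) = {foxtrot}, cl(A) = {foxtrot}, ∂A = ∅.

Closed sets in (X, τ) are complements of opens:
  closed(X, τ) = {∅, {foxtrot}, {india}, {foxtrot, india}, {golf, hotel, juliett}, {foxtrot, golf, hotel, juliett}, {golf, hotel, india, juliett}, {foxtrot, golf, hotel, india, juliett}}.
int(A) = ⋃ {U ∈ τ : U ⊆ A}. Opens contained in A: ∅, {foxtrot}.
Taking the union of these: int(A) = {foxtrot}.
cl(A) = ⋂ {C closed : A ⊆ C}. Closed sets containing A: {foxtrot}, {foxtrot, india}, {foxtrot, golf, hotel, juliett}, {foxtrot, golf, hotel, india, juliett}.
Intersecting these: cl(A) = {foxtrot}.
∂A = cl(A) ∖ int(A) = {foxtrot} ∖ {foxtrot} = ∅.


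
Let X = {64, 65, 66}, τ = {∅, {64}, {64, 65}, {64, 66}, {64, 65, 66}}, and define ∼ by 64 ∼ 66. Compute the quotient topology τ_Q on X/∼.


X/∼ = {[64=66], [65]}; |τ_Q| = 3.

Equivalence classes: [64=66], [65].
Quotient map π: X → X/∼ sends 64 ↦ [64=66], 65 ↦ [65], 66 ↦ [64=66].
For each subset V ⊆ X/∼, compute π^{-1}(V) ⊆ X and check whether π^{-1}(V) ∈ τ. V is open in τ_Q iff π^{-1}(V) ∈ τ.
  V = {}: π^{-1}(V) = ∅ ∈ τ ✓.
  V = {[64=66]}: π^{-1}(V) = {64, 66} ∈ τ ✓.
  V = {[65]}: π^{-1}(V) = {65} ∉ τ ✗.
  V = {[64=66], [65]}: π^{-1}(V) = {64, 65, 66} ∈ τ ✓.
Open sets in the quotient: τ_Q = {{}, {[64=66]}, {[64=66], [65]}} (3 elements).


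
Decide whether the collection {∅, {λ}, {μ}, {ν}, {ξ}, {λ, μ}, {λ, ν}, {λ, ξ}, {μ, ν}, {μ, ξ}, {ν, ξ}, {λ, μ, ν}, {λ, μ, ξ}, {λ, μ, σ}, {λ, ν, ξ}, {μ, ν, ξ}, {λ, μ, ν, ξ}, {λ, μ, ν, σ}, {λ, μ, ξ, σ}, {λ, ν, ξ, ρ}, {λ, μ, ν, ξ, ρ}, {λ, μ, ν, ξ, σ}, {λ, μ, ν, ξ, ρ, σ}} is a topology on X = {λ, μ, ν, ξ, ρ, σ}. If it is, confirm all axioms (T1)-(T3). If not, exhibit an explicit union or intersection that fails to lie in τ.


τ IS a topology on X.

Axiom (T1): ∅ ∈ τ? Yes; X ∈ τ? Yes.
Axiom (T2/T3): check pairwise unions and intersections of members of τ.
All pairwise intersections and unions checked — each lies in τ. Therefore τ satisfies (T1), (T2), (T3): it IS a topology on X.


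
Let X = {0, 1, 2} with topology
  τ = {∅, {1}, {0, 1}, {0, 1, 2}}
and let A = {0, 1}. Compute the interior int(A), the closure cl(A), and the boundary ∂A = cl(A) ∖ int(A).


int(A) = {0, 1}, cl(A) = {0, 1, 2}, ∂A = {2}.

Closed sets in (X, τ) are complements of opens:
  closed(X, τ) = {∅, {2}, {0, 2}, {0, 1, 2}}.
int(A) = ⋃ {U ∈ τ : U ⊆ A}. Opens contained in A: ∅, {1}, {0, 1}.
Taking the union of these: int(A) = {0, 1}.
cl(A) = ⋂ {C closed : A ⊆ C}. Closed sets containing A: {0, 1, 2}.
Intersecting these: cl(A) = {0, 1, 2}.
∂A = cl(A) ∖ int(A) = {0, 1, 2} ∖ {0, 1} = {2}.


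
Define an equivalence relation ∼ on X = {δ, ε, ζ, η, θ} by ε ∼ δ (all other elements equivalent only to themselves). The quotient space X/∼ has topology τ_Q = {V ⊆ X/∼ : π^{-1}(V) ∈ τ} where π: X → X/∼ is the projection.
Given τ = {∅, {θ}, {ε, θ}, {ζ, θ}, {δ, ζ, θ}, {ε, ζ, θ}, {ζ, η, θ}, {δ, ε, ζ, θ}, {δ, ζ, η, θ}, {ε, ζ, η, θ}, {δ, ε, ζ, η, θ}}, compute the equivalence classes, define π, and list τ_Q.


X/∼ = {[δ=ε], [ζ], [η], [θ]}; |τ_Q| = 6.

Equivalence classes: [δ=ε], [ζ], [η], [θ].
Quotient map π: X → X/∼ sends δ ↦ [δ=ε], ε ↦ [δ=ε], ζ ↦ [ζ], η ↦ [η], θ ↦ [θ].
For each subset V ⊆ X/∼, compute π^{-1}(V) ⊆ X and check whether π^{-1}(V) ∈ τ. V is open in τ_Q iff π^{-1}(V) ∈ τ.
  V = {}: π^{-1}(V) = ∅ ∈ τ ✓.
  V = {[δ=ε]}: π^{-1}(V) = {δ, ε} ∉ τ ✗.
  V = {[ζ]}: π^{-1}(V) = {ζ} ∉ τ ✗.
  V = {[δ=ε], [ζ]}: π^{-1}(V) = {δ, ε, ζ} ∉ τ ✗.
  V = {[η]}: π^{-1}(V) = {η} ∉ τ ✗.
  V = {[δ=ε], [η]}: π^{-1}(V) = {δ, ε, η} ∉ τ ✗.
  V = {[ζ], [η]}: π^{-1}(V) = {ζ, η} ∉ τ ✗.
  V = {[δ=ε], [ζ], [η]}: π^{-1}(V) = {δ, ε, ζ, η} ∉ τ ✗.
  V = {[θ]}: π^{-1}(V) = {θ} ∈ τ ✓.
  V = {[δ=ε], [θ]}: π^{-1}(V) = {δ, ε, θ} ∉ τ ✗.
  V = {[ζ], [θ]}: π^{-1}(V) = {ζ, θ} ∈ τ ✓.
  V = {[δ=ε], [ζ], [θ]}: π^{-1}(V) = {δ, ε, ζ, θ} ∈ τ ✓.
  V = {[η], [θ]}: π^{-1}(V) = {η, θ} ∉ τ ✗.
  V = {[δ=ε], [η], [θ]}: π^{-1}(V) = {δ, ε, η, θ} ∉ τ ✗.
  V = {[ζ], [η], [θ]}: π^{-1}(V) = {ζ, η, θ} ∈ τ ✓.
  V = {[δ=ε], [ζ], [η], [θ]}: π^{-1}(V) = {δ, ε, ζ, η, θ} ∈ τ ✓.
Open sets in the quotient: τ_Q = {{}, {[θ]}, {[ζ], [θ]}, {[δ=ε], [ζ], [θ]}, {[ζ], [η], [θ]}, {[δ=ε], [ζ], [η], [θ]}} (6 elements).


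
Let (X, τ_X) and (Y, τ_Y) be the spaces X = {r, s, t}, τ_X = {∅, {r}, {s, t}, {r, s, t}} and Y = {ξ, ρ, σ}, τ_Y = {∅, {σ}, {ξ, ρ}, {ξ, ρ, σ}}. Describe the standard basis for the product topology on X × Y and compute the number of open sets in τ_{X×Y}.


Basis B = {∅ × ∅, {r} × {σ}, {r} × {ξ, ρ}, {s, t} × {σ}, {r} × {ξ, ρ, σ}, {r, s, t} × {σ}, {s, t} × {ξ, ρ}, {r, s, t} × {ξ, ρ}, {s, t} × {ξ, ρ, σ}, {r, s, t} × {ξ, ρ, σ}}; |τ_{X×Y}| = 16.

Enumerate products U × V with U ∈ τ_X, V ∈ τ_Y (deduplicated):
  ∅ × ∅ = {} (∅)
  {r} × {σ} = {(r,σ)}
  {r} × {ξ, ρ} = {(r,ξ), (r,ρ)}
  {s, t} × {σ} = {(s,σ), (t,σ)}
  {r} × {ξ, ρ, σ} = {(r,ξ), (r,ρ), (r,σ)}
  {r, s, t} × {σ} = {(r,σ), (s,σ), (t,σ)}
  {s, t} × {ξ, ρ} = {(s,ξ), (s,ρ), (t,ξ), (t,ρ)}
  {r, s, t} × {ξ, ρ} = {(r,ξ), (r,ρ), (s,ξ), (s,ρ), (t,ξ), (t,ρ)}
  {s, t} × {ξ, ρ, σ} = {(s,ξ), (s,ρ), (s,σ), (t,ξ), (t,ρ), (t,σ)}
  {r, s, t} × {ξ, ρ, σ} = {(r,ξ), (r,ρ), (r,σ), (s,ξ), (s,ρ), (s,σ), (t,ξ), (t,ρ), (t,σ)}
These 10 distinct sets form the basis B.
Close under arbitrary unions to get τ_{X×Y}; counting gives |τ_{X×Y}| = 16.


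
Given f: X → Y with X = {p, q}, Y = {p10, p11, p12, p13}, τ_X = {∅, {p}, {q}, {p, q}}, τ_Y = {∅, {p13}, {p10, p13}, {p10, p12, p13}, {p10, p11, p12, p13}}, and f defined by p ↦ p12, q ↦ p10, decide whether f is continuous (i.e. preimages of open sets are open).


f IS continuous.

Compute f^{-1}(U) for each U ∈ τ_Y:
  U = ∅: f^{-1}(U) = ∅ ∈ τ_X ✓.
  U = {p13}: f^{-1}(U) = ∅ ∈ τ_X ✓.
  U = {p10, p13}: f^{-1}(U) = {q} ∈ τ_X ✓.
  U = {p10, p12, p13}: f^{-1}(U) = {p, q} ∈ τ_X ✓.
  U = {p10, p11, p12, p13}: f^{-1}(U) = {p, q} ∈ τ_X ✓.
Every preimage lies in τ_X, so f IS continuous.


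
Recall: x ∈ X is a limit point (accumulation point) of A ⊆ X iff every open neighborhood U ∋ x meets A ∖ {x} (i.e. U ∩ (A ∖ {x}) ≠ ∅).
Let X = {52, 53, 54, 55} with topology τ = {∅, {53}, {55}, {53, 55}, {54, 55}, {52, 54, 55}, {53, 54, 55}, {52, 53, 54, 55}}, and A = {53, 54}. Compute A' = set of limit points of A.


A' = {52}

For each x ∈ X, list the open sets U ∈ τ with x ∈ U, then check whether U ∩ (A ∖ {x}) ≠ ∅ for every such U.
  x = 52: opens ∋ x are {52, 54, 55}, {52, 53, 54, 55}; each meets A ∖ {52}, so x IS a limit point.
  x = 53: open {53} ∋ x has {53} ∩ (A ∖ {53}) = ∅, so x is NOT a limit point.
  x = 54: open {54, 55} ∋ x has {54, 55} ∩ (A ∖ {54}) = ∅, so x is NOT a limit point.
  x = 55: open {55} ∋ x has {55} ∩ (A ∖ {55}) = ∅, so x is NOT a limit point.
Collecting: A' = {52}.


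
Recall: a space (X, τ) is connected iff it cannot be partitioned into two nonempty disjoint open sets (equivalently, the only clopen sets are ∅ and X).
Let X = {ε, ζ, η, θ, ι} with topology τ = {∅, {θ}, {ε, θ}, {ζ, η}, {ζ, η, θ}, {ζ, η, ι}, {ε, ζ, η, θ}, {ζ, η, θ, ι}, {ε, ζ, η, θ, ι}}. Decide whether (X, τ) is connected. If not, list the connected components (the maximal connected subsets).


(X, τ) is disconnected; components = [{ε, θ}, {ζ, η, ι}].

Find clopen sets (U ∈ τ with X ∖ U ∈ τ):
  U = ∅, X ∖ U = {ε, ζ, η, θ, ι} — both open, so U is clopen.
  U = {ε, θ}, X ∖ U = {ζ, η, ι} — both open, so U is clopen.
  U = {ζ, η, ι}, X ∖ U = {ε, θ} — both open, so U is clopen.
  U = {ε, ζ, η, θ, ι}, X ∖ U = ∅ — both open, so U is clopen.
Nontrivial clopen(s) exist: e.g. {ζ, η, ι}. So (X, τ) is disconnected.
Compute connected components by grouping points that agree on all clopens:
  component: {ε, θ}
  component: {ζ, η, ι}


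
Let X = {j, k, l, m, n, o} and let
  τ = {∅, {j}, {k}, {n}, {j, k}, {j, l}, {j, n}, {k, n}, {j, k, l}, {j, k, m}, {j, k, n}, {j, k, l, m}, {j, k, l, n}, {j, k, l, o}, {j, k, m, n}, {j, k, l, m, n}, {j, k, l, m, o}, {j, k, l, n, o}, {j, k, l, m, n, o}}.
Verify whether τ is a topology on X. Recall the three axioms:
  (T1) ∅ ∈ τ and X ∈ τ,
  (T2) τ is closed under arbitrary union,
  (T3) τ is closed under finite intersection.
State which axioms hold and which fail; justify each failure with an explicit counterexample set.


τ is NOT a topology on X.

Axiom (T1): ∅ ∈ τ? Yes; X ∈ τ? Yes.
Axiom (T2/T3): check pairwise unions and intersections of members of τ.
Counterexample for (T2): {n} ∪ {j, l} = {j, l, n} ∉ τ. Therefore τ is NOT a topology.


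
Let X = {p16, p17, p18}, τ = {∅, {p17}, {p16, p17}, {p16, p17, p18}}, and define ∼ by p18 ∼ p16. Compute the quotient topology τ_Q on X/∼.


X/∼ = {[p16=p18], [p17]}; |τ_Q| = 3.

Equivalence classes: [p16=p18], [p17].
Quotient map π: X → X/∼ sends p16 ↦ [p16=p18], p17 ↦ [p17], p18 ↦ [p16=p18].
For each subset V ⊆ X/∼, compute π^{-1}(V) ⊆ X and check whether π^{-1}(V) ∈ τ. V is open in τ_Q iff π^{-1}(V) ∈ τ.
  V = {}: π^{-1}(V) = ∅ ∈ τ ✓.
  V = {[p16=p18]}: π^{-1}(V) = {p16, p18} ∉ τ ✗.
  V = {[p17]}: π^{-1}(V) = {p17} ∈ τ ✓.
  V = {[p16=p18], [p17]}: π^{-1}(V) = {p16, p17, p18} ∈ τ ✓.
Open sets in the quotient: τ_Q = {{}, {[p17]}, {[p16=p18], [p17]}} (3 elements).


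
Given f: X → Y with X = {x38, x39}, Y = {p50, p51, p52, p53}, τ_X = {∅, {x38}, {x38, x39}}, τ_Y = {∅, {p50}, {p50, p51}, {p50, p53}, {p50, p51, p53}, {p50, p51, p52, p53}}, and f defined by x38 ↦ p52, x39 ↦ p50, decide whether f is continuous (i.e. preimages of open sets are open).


f is NOT continuous.

Compute f^{-1}(U) for each U ∈ τ_Y:
  U = ∅: f^{-1}(U) = ∅ ∈ τ_X ✓.
  U = {p50}: f^{-1}(U) = {x39} ∉ τ_X ✗.
  U = {p50, p51}: f^{-1}(U) = {x39} ∉ τ_X ✗.
  U = {p50, p53}: f^{-1}(U) = {x39} ∉ τ_X ✗.
  U = {p50, p51, p53}: f^{-1}(U) = {x39} ∉ τ_X ✗.
  U = {p50, p51, p52, p53}: f^{-1}(U) = {x38, x39} ∈ τ_X ✓.
Found U = {p50} with f^{-1}(U) = {x39} not in τ_X. Therefore f is NOT continuous.


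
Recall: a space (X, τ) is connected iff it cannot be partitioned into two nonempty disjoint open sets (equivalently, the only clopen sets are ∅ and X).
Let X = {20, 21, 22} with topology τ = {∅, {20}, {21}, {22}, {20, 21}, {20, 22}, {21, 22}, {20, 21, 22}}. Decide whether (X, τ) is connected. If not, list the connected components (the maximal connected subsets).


(X, τ) is disconnected; components = [{20}, {21}, {22}].

Find clopen sets (U ∈ τ with X ∖ U ∈ τ):
  U = ∅, X ∖ U = {20, 21, 22} — both open, so U is clopen.
  U = {20}, X ∖ U = {21, 22} — both open, so U is clopen.
  U = {21}, X ∖ U = {20, 22} — both open, so U is clopen.
  U = {22}, X ∖ U = {20, 21} — both open, so U is clopen.
  U = {20, 21}, X ∖ U = {22} — both open, so U is clopen.
  U = {20, 22}, X ∖ U = {21} — both open, so U is clopen.
  U = {21, 22}, X ∖ U = {20} — both open, so U is clopen.
  U = {20, 21, 22}, X ∖ U = ∅ — both open, so U is clopen.
Nontrivial clopen(s) exist: e.g. {20}. So (X, τ) is disconnected.
Compute connected components by grouping points that agree on all clopens:
  component: {20}
  component: {21}
  component: {22}


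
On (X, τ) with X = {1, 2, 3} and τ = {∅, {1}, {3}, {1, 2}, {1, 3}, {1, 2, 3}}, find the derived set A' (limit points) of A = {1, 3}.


A' = {2}

For each x ∈ X, list the open sets U ∈ τ with x ∈ U, then check whether U ∩ (A ∖ {x}) ≠ ∅ for every such U.
  x = 1: open {1} ∋ x has {1} ∩ (A ∖ {1}) = ∅, so x is NOT a limit point.
  x = 2: opens ∋ x are {1, 2}, {1, 2, 3}; each meets A ∖ {2}, so x IS a limit point.
  x = 3: open {3} ∋ x has {3} ∩ (A ∖ {3}) = ∅, so x is NOT a limit point.
Collecting: A' = {2}.
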